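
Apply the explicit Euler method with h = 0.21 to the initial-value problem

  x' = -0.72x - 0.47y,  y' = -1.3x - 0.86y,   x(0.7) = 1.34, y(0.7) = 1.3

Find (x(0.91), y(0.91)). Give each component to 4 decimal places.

1.0091, 0.6994

Euler on (x,y): x_{n+1} = x_n + h·x', y_{n+1} = y_n + h·y'.
0.700000: (1.340000, 1.300000); f=(-1.575800, -2.860000) → (1.009082, 0.699400)
(x(0.91), y(0.91)) ≈ (1.0091, 0.6994)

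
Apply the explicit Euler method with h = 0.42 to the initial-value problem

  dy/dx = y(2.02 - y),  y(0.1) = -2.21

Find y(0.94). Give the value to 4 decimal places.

-27.1570

Euler: y_{n+1} = y_n + h·f(x_n, y_n).
x=0.100000, y=-2.210000: f=-9.348300 → y ← -2.210000 + 0.42·(-9.348300) = -6.136286
x=0.520000, y=-6.136286: f=-50.049304 → y ← -6.136286 + 0.42·(-50.049304) = -27.156994
y(0.94) ≈ -27.1570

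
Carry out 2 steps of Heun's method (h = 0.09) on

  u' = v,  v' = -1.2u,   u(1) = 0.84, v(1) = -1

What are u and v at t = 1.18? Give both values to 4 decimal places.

0.6446, -1.1611

Heun on (u,v): k1 = f(t_n, state_n); k2 = f(t_n + h, state_n + h·k1); state_{n+1} = state_n + (h/2)·(k1 + k2).
1.000000: (0.840000, -1.000000)
  k1 = (-1.000000, -1.008000)
  predictor → (0.750000, -1.090720)
  k2 = (-1.090720, -0.900000)
  → (0.745918, -1.085860)
1.090000: (0.745918, -1.085860)
  k1 = (-1.085860, -0.895101)
  predictor → (0.648190, -1.166419)
  k2 = (-1.166419, -0.777828)
  → (0.644565, -1.161142)
(u(1.18), v(1.18)) ≈ (0.6446, -1.1611)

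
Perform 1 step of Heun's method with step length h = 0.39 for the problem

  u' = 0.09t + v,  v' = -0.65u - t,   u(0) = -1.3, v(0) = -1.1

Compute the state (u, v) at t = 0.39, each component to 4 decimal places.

Heun on (u,v): k1 = f(t_n, state_n); k2 = f(t_n + h, state_n + h·k1); state_{n+1} = state_n + (h/2)·(k1 + k2).
0.000000: (-1.300000, -1.100000)
  k1 = (-1.100000, 0.845000)
  predictor → (-1.729000, -0.770450)
  k2 = (-0.735350, 0.733850)
  → (-1.657893, -0.792124)
(u(0.39), v(0.39)) ≈ (-1.6579, -0.7921)

-1.6579, -0.7921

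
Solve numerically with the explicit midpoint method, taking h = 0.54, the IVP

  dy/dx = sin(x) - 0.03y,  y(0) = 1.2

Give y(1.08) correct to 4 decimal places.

1.6923

Midpoint: k1 = f(x_n, y_n); k2 = f(x_n + h/2, y_n + (h/2)·k1); y_{n+1} = y_n + h·k2.
x=0.000000, y=1.200000:
  k1 = f(0.000000, 1.200000) = -0.036000
  k2 = f(0.270000, 1.190280) = 0.231023
  y ← 1.200000 + 0.54·0.231023 = 1.324752
x=0.540000, y=1.324752:
  k1 = f(0.540000, 1.324752) = 0.474393
  k2 = f(0.810000, 1.452839) = 0.680702
  y ← 1.324752 + 0.54·0.680702 = 1.692332
y(1.08) ≈ 1.6923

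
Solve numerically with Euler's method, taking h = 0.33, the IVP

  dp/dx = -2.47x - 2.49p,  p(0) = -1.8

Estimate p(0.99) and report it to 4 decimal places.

-0.5961

Euler: p_{n+1} = p_n + h·f(x_n, p_n).
x=0.000000, p=-1.800000: f=4.482000 → p ← -1.800000 + 0.33·4.482000 = -0.320940
x=0.330000, p=-0.320940: f=-0.015959 → p ← -0.320940 + 0.33·(-0.015959) = -0.326207
x=0.660000, p=-0.326207: f=-0.817946 → p ← -0.326207 + 0.33·(-0.817946) = -0.596129
p(0.99) ≈ -0.5961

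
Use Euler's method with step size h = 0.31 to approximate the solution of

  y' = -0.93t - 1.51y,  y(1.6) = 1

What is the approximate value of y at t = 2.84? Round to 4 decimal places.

Euler: y_{n+1} = y_n + h·f(t_n, y_n).
t=1.600000, y=1.000000: f=-2.998000 → y ← 1.000000 + 0.31·(-2.998000) = 0.070620
t=1.910000, y=0.070620: f=-1.882936 → y ← 0.070620 + 0.31·(-1.882936) = -0.513090
t=2.220000, y=-0.513090: f=-1.289834 → y ← -0.513090 + 0.31·(-1.289834) = -0.912939
t=2.530000, y=-0.912939: f=-0.974363 → y ← -0.912939 + 0.31·(-0.974363) = -1.214991
y(2.84) ≈ -1.2150

-1.2150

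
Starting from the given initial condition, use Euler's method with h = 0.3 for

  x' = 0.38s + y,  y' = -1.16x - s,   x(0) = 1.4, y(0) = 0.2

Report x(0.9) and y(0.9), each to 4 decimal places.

Euler on (x,y): x_{n+1} = x_n + h·x', y_{n+1} = y_n + h·y'.
0.000000: (1.400000, 0.200000); f=(0.200000, -1.624000) → (1.460000, -0.287200)
0.300000: (1.460000, -0.287200); f=(-0.173200, -1.993600) → (1.408040, -0.885280)
0.600000: (1.408040, -0.885280); f=(-0.657280, -2.233326) → (1.210856, -1.555278)
(x(0.9), y(0.9)) ≈ (1.2109, -1.5553)

1.2109, -1.5553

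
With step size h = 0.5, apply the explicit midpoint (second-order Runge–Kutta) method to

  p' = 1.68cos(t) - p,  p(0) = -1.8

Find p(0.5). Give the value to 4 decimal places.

-0.5211

Midpoint: k1 = f(t_n, p_n); k2 = f(t_n + h/2, p_n + (h/2)·k1); p_{n+1} = p_n + h·k2.
t=0.000000, p=-1.800000:
  k1 = f(0.000000, -1.800000) = 3.480000
  k2 = f(0.250000, -0.930000) = 2.557773
  p ← -1.800000 + 0.5·2.557773 = -0.521114
p(0.5) ≈ -0.5211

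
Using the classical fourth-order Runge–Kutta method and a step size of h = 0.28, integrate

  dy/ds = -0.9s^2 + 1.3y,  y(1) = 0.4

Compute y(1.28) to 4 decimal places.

RK4: k1 = f(s_n, y_n); k2 = f(s_n + h/2, y_n + (h/2)·k1); k3 = f(s_n + h/2, y_n + (h/2)·k2); k4 = f(s_n + h, y_n + h·k3); y_{n+1} = y_n + (h/6)·(k1 + 2k2 + 2k3 + k4).
s=1.000000, y=0.400000:
  k1 = f(1.000000, 0.400000) = -0.380000
  k2 = f(1.140000, 0.346800) = -0.718800
  k3 = f(1.140000, 0.299368) = -0.780462
  k4 = f(1.280000, 0.181471) = -1.238648
  y ← 0.400000 + (0.28/6)·(k1 + 2k2 + 2k3 + k4) = 0.184532
y(1.28) ≈ 0.1845

0.1845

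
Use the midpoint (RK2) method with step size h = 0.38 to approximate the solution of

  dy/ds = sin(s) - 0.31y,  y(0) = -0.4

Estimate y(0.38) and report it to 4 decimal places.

-0.2839

Midpoint: k1 = f(s_n, y_n); k2 = f(s_n + h/2, y_n + (h/2)·k1); y_{n+1} = y_n + h·k2.
s=0.000000, y=-0.400000:
  k1 = f(0.000000, -0.400000) = 0.124000
  k2 = f(0.190000, -0.376440) = 0.305555
  y ← -0.400000 + 0.38·0.305555 = -0.283889
y(0.38) ≈ -0.2839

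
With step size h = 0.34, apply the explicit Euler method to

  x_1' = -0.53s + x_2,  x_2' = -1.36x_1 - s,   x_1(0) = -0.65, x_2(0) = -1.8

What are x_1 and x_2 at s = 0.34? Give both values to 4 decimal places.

-1.2620, -1.4994

Euler on (x_1,x_2): x_1_{n+1} = x_1_n + h·x_1', x_2_{n+1} = x_2_n + h·x_2'.
0.000000: (-0.650000, -1.800000); f=(-1.800000, 0.884000) → (-1.262000, -1.499440)
(x_1(0.34), x_2(0.34)) ≈ (-1.2620, -1.4994)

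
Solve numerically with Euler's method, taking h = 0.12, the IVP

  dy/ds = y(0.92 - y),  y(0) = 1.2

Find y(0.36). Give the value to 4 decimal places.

Euler: y_{n+1} = y_n + h·f(s_n, y_n).
s=0.000000, y=1.200000: f=-0.336000 → y ← 1.200000 + 0.12·(-0.336000) = 1.159680
s=0.120000, y=1.159680: f=-0.277952 → y ← 1.159680 + 0.12·(-0.277952) = 1.126326
s=0.240000, y=1.126326: f=-0.232390 → y ← 1.126326 + 0.12·(-0.232390) = 1.098439
y(0.36) ≈ 1.0984

1.0984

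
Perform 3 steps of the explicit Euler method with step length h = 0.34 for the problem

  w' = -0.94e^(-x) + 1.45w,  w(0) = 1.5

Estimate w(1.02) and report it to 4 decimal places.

Euler: w_{n+1} = w_n + h·f(x_n, w_n).
x=0.000000, w=1.500000: f=1.235000 → w ← 1.500000 + 0.34·1.235000 = 1.919900
x=0.340000, w=1.919900: f=2.114791 → w ← 1.919900 + 0.34·2.114791 = 2.638929
x=0.680000, w=2.638929: f=3.350227 → w ← 2.638929 + 0.34·3.350227 = 3.778006
w(1.02) ≈ 3.7780

3.7780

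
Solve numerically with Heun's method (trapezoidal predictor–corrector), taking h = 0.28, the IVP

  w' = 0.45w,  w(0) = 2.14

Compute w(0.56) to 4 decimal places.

2.7516

Heun: k1 = f(t_n, w_n); k2 = f(t_n + h, w_n + h·k1); w_{n+1} = w_n + (h/2)·(k1 + k2).
t=0.000000, w=2.140000:
  k1 = f(0.000000, 2.140000) = 0.963000
  k2 = f(0.280000, 2.409640) = 1.084338
  w ← 2.140000 + (0.28/2)·(0.963000 + 1.084338) = 2.426627
t=0.280000, w=2.426627:
  k1 = f(0.280000, 2.426627) = 1.091982
  k2 = f(0.560000, 2.732382) = 1.229572
  w ← 2.426627 + (0.28/2)·(1.091982 + 1.229572) = 2.751645
w(0.56) ≈ 2.7516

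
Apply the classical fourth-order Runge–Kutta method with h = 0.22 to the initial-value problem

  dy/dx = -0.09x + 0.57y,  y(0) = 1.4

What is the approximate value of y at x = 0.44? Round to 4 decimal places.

RK4: k1 = f(x_n, y_n); k2 = f(x_n + h/2, y_n + (h/2)·k1); k3 = f(x_n + h/2, y_n + (h/2)·k2); k4 = f(x_n + h, y_n + h·k3); y_{n+1} = y_n + (h/6)·(k1 + 2k2 + 2k3 + k4).
x=0.000000, y=1.400000:
  k1 = f(0.000000, 1.400000) = 0.798000
  k2 = f(0.110000, 1.487780) = 0.838135
  k3 = f(0.110000, 1.492195) = 0.840651
  k4 = f(0.220000, 1.584943) = 0.883618
  y ← 1.400000 + (0.22/6)·(k1 + 2k2 + 2k3 + k4) = 1.584770
x=0.220000, y=1.584770:
  k1 = f(0.220000, 1.584770) = 0.883519
  k2 = f(0.330000, 1.681957) = 0.929016
  k3 = f(0.330000, 1.686962) = 0.931868
  k4 = f(0.440000, 1.789781) = 0.980575
  y ← 1.584770 + (0.22/6)·(k1 + 2k2 + 2k3 + k4) = 1.789585
y(0.44) ≈ 1.7896

1.7896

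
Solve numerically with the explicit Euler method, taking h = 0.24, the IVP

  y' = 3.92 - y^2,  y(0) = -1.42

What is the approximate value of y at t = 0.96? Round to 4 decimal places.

Euler: y_{n+1} = y_n + h·f(t_n, y_n).
t=0.000000, y=-1.420000: f=1.903600 → y ← -1.420000 + 0.24·1.903600 = -0.963136
t=0.240000, y=-0.963136: f=2.992369 → y ← -0.963136 + 0.24·2.992369 = -0.244967
t=0.480000, y=-0.244967: f=3.859991 → y ← -0.244967 + 0.24·3.859991 = 0.681430
t=0.720000, y=0.681430: f=3.455653 → y ← 0.681430 + 0.24·3.455653 = 1.510787
y(0.96) ≈ 1.5108

1.5108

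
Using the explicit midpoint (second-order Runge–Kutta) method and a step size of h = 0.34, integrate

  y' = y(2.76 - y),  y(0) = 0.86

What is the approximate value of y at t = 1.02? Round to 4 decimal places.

2.4229

Midpoint: k1 = f(t_n, y_n); k2 = f(t_n + h/2, y_n + (h/2)·k1); y_{n+1} = y_n + h·k2.
t=0.000000, y=0.860000:
  k1 = f(0.000000, 0.860000) = 1.634000
  k2 = f(0.170000, 1.137780) = 1.845729
  y ← 0.860000 + 0.34·1.845729 = 1.487548
t=0.340000, y=1.487548:
  k1 = f(0.340000, 1.487548) = 1.892833
  k2 = f(0.510000, 1.809330) = 1.720076
  y ← 1.487548 + 0.34·1.720076 = 2.072374
t=0.680000, y=2.072374:
  k1 = f(0.680000, 2.072374) = 1.425018
  k2 = f(0.850000, 2.314627) = 1.030872
  y ← 2.072374 + 0.34·1.030872 = 2.422870
y(1.02) ≈ 2.4229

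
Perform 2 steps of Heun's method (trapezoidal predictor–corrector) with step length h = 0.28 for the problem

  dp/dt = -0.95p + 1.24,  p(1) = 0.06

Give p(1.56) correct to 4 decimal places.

Heun: k1 = f(t_n, p_n); k2 = f(t_n + h, p_n + h·k1); p_{n+1} = p_n + (h/2)·(k1 + k2).
t=1.000000, p=0.060000:
  k1 = f(1.000000, 0.060000) = 1.183000
  k2 = f(1.280000, 0.391240) = 0.868322
  p ← 0.060000 + (0.28/2)·(1.183000 + 0.868322) = 0.347185
t=1.280000, p=0.347185:
  k1 = f(1.280000, 0.347185) = 0.910174
  k2 = f(1.560000, 0.602034) = 0.668068
  p ← 0.347185 + (0.28/2)·(0.910174 + 0.668068) = 0.568139
p(1.56) ≈ 0.5681

0.5681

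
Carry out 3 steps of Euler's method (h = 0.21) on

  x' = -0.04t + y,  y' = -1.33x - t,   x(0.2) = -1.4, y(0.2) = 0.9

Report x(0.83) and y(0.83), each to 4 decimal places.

-0.6437, 1.6378

Euler on (x,y): x_{n+1} = x_n + h·x', y_{n+1} = y_n + h·y'.
0.200000: (-1.400000, 0.900000); f=(0.892000, 1.662000) → (-1.212680, 1.249020)
0.410000: (-1.212680, 1.249020); f=(1.232620, 1.202864) → (-0.953830, 1.501622)
0.620000: (-0.953830, 1.501622); f=(1.476822, 0.648594) → (-0.643697, 1.637826)
(x(0.83), y(0.83)) ≈ (-0.6437, 1.6378)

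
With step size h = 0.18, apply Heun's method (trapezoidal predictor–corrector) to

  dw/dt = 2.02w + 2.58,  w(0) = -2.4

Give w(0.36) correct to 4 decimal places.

-3.5722

Heun: k1 = f(t_n, w_n); k2 = f(t_n + h, w_n + h·k1); w_{n+1} = w_n + (h/2)·(k1 + k2).
t=0.000000, w=-2.400000:
  k1 = f(0.000000, -2.400000) = -2.268000
  k2 = f(0.180000, -2.808240) = -3.092645
  w ← -2.400000 + (0.18/2)·(-2.268000 + (-3.092645)) = -2.882458
t=0.180000, w=-2.882458:
  k1 = f(0.180000, -2.882458) = -3.242565
  k2 = f(0.360000, -3.466120) = -4.421562
  w ← -2.882458 + (0.18/2)·(-3.242565 + (-4.421562)) = -3.572229
w(0.36) ≈ -3.5722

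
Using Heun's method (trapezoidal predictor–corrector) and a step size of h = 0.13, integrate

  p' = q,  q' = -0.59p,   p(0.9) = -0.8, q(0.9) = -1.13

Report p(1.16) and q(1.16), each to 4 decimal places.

Heun on (p,q): k1 = f(t_n, state_n); k2 = f(t_n + h, state_n + h·k1); state_{n+1} = state_n + (h/2)·(k1 + k2).
0.900000: (-0.800000, -1.130000)
  k1 = (-1.130000, 0.472000)
  predictor → (-0.946900, -1.068640)
  k2 = (-1.068640, 0.558671)
  → (-0.942912, -1.063006)
1.030000: (-0.942912, -1.063006)
  k1 = (-1.063006, 0.556318)
  predictor → (-1.081102, -0.990685)
  k2 = (-0.990685, 0.637850)
  → (-1.076402, -0.985385)
(p(1.16), q(1.16)) ≈ (-1.0764, -0.9854)

-1.0764, -0.9854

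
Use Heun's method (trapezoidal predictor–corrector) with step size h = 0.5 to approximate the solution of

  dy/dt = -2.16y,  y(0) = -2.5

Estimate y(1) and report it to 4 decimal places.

Heun: k1 = f(t_n, y_n); k2 = f(t_n + h, y_n + h·k1); y_{n+1} = y_n + (h/2)·(k1 + k2).
t=0.000000, y=-2.500000:
  k1 = f(0.000000, -2.500000) = 5.400000
  k2 = f(0.500000, 0.200000) = -0.432000
  y ← -2.500000 + (0.5/2)·(5.400000 + (-0.432000)) = -1.258000
t=0.500000, y=-1.258000:
  k1 = f(0.500000, -1.258000) = 2.717280
  k2 = f(1.000000, 0.100640) = -0.217382
  y ← -1.258000 + (0.5/2)·(2.717280 + (-0.217382)) = -0.633026
y(1) ≈ -0.6330

-0.6330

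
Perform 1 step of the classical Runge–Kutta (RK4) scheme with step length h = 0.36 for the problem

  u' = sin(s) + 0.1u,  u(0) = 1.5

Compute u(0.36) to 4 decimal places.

1.6199

RK4: k1 = f(s_n, u_n); k2 = f(s_n + h/2, u_n + (h/2)·k1); k3 = f(s_n + h/2, u_n + (h/2)·k2); k4 = f(s_n + h, u_n + h·k3); u_{n+1} = u_n + (h/6)·(k1 + 2k2 + 2k3 + k4).
s=0.000000, u=1.500000:
  k1 = f(0.000000, 1.500000) = 0.150000
  k2 = f(0.180000, 1.527000) = 0.331730
  k3 = f(0.180000, 1.559711) = 0.335001
  k4 = f(0.360000, 1.620600) = 0.514334
  u ← 1.500000 + (0.36/6)·(k1 + 2k2 + 2k3 + k4) = 1.619868
u(0.36) ≈ 1.6199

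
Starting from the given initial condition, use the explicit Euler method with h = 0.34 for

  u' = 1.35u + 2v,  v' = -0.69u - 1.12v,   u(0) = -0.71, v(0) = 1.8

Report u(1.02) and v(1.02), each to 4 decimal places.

2.1809, 0.1951

Euler on (u,v): u_{n+1} = u_n + h·u', v_{n+1} = v_n + h·v'.
0.000000: (-0.710000, 1.800000); f=(2.641500, -1.526100) → (0.188110, 1.281126)
0.340000: (0.188110, 1.281126); f=(2.816201, -1.564657) → (1.145618, 0.749143)
0.680000: (1.145618, 0.749143); f=(3.044870, -1.629516) → (2.180874, 0.195107)
(u(1.02), v(1.02)) ≈ (2.1809, 0.1951)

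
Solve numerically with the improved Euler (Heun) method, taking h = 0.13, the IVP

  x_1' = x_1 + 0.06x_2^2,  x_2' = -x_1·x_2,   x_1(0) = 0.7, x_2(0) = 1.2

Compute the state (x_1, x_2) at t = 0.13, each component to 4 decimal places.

0.8079, 1.0885

Heun on (x_1,x_2): k1 = f(t_n, state_n); k2 = f(t_n + h, state_n + h·k1); state_{n+1} = state_n + (h/2)·(k1 + k2).
0.000000: (0.700000, 1.200000)
  k1 = (0.786400, -0.840000)
  predictor → (0.802232, 1.090800)
  k2 = (0.873623, -0.875075)
  → (0.807901, 1.088520)
(x_1(0.13), x_2(0.13)) ≈ (0.8079, 1.0885)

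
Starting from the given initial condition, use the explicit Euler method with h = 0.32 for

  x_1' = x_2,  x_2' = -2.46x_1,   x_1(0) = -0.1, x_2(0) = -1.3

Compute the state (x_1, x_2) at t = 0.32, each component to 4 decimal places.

-0.5160, -1.2213

Euler on (x_1,x_2): x_1_{n+1} = x_1_n + h·x_1', x_2_{n+1} = x_2_n + h·x_2'.
0.000000: (-0.100000, -1.300000); f=(-1.300000, 0.246000) → (-0.516000, -1.221280)
(x_1(0.32), x_2(0.32)) ≈ (-0.5160, -1.2213)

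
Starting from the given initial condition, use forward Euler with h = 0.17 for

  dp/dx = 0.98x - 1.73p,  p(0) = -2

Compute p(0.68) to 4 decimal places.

-0.3575

Euler: p_{n+1} = p_n + h·f(x_n, p_n).
x=0.000000, p=-2.000000: f=3.460000 → p ← -2.000000 + 0.17·3.460000 = -1.411800
x=0.170000, p=-1.411800: f=2.609014 → p ← -1.411800 + 0.17·2.609014 = -0.968268
x=0.340000, p=-0.968268: f=2.008303 → p ← -0.968268 + 0.17·2.008303 = -0.626856
x=0.510000, p=-0.626856: f=1.584261 → p ← -0.626856 + 0.17·1.584261 = -0.357532
p(0.68) ≈ -0.3575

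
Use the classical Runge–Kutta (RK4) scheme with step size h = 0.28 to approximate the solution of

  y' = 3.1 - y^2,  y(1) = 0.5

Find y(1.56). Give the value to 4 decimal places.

1.5046

RK4: k1 = f(t_n, y_n); k2 = f(t_n + h/2, y_n + (h/2)·k1); k3 = f(t_n + h/2, y_n + (h/2)·k2); k4 = f(t_n + h, y_n + h·k3); y_{n+1} = y_n + (h/6)·(k1 + 2k2 + 2k3 + k4).
t=1.000000, y=0.500000:
  k1 = f(1.000000, 0.500000) = 2.850000
  k2 = f(1.140000, 0.899000) = 2.291799
  k3 = f(1.140000, 0.820852) = 2.426202
  k4 = f(1.280000, 1.179337) = 1.709165
  y ← 0.500000 + (0.28/6)·(k1 + 2k2 + 2k3 + k4) = 1.153108
t=1.280000, y=1.153108:
  k1 = f(1.280000, 1.153108) = 1.770342
  k2 = f(1.420000, 1.400956) = 1.137323
  k3 = f(1.420000, 1.312333) = 1.377782
  k4 = f(1.560000, 1.538887) = 0.731827
  y ← 1.153108 + (0.28/6)·(k1 + 2k2 + 2k3 + k4) = 1.504619
y(1.56) ≈ 1.5046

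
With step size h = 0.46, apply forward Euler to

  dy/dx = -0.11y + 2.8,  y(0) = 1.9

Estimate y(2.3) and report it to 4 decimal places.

7.2860

Euler: y_{n+1} = y_n + h·f(x_n, y_n).
x=0.000000, y=1.900000: f=2.591000 → y ← 1.900000 + 0.46·2.591000 = 3.091860
x=0.460000, y=3.091860: f=2.459895 → y ← 3.091860 + 0.46·2.459895 = 4.223412
x=0.920000, y=4.223412: f=2.335425 → y ← 4.223412 + 0.46·2.335425 = 5.297707
x=1.380000, y=5.297707: f=2.217252 → y ← 5.297707 + 0.46·2.217252 = 6.317643
x=1.840000, y=6.317643: f=2.105059 → y ← 6.317643 + 0.46·2.105059 = 7.285971
y(2.3) ≈ 7.2860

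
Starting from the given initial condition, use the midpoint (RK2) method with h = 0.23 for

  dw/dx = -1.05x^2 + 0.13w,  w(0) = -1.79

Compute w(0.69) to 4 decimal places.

Midpoint: k1 = f(x_n, w_n); k2 = f(x_n + h/2, w_n + (h/2)·k1); w_{n+1} = w_n + h·k2.
x=0.000000, w=-1.790000:
  k1 = f(0.000000, -1.790000) = -0.232700
  k2 = f(0.115000, -1.816761) = -0.250065
  w ← -1.790000 + 0.23·(-0.250065) = -1.847515
x=0.230000, w=-1.847515:
  k1 = f(0.230000, -1.847515) = -0.295722
  k2 = f(0.345000, -1.881523) = -0.369574
  w ← -1.847515 + 0.23·(-0.369574) = -1.932517
x=0.460000, w=-1.932517:
  k1 = f(0.460000, -1.932517) = -0.473407
  k2 = f(0.575000, -1.986959) = -0.605461
  w ← -1.932517 + 0.23·(-0.605461) = -2.071773
w(0.69) ≈ -2.0718

-2.0718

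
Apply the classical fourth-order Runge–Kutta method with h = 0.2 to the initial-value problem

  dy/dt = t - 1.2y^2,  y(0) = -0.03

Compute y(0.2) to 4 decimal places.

-0.0101

RK4: k1 = f(t_n, y_n); k2 = f(t_n + h/2, y_n + (h/2)·k1); k3 = f(t_n + h/2, y_n + (h/2)·k2); k4 = f(t_n + h, y_n + h·k3); y_{n+1} = y_n + (h/6)·(k1 + 2k2 + 2k3 + k4).
t=0.000000, y=-0.030000:
  k1 = f(0.000000, -0.030000) = -0.001080
  k2 = f(0.100000, -0.030108) = 0.098912
  k3 = f(0.100000, -0.020109) = 0.099515
  k4 = f(0.200000, -0.010097) = 0.199878
  y ← -0.030000 + (0.2/6)·(k1 + 2k2 + 2k3 + k4) = -0.010145
y(0.2) ≈ -0.0101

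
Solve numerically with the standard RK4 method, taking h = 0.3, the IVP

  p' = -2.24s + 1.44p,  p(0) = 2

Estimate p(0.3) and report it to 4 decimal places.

RK4: k1 = f(s_n, p_n); k2 = f(s_n + h/2, p_n + (h/2)·k1); k3 = f(s_n + h/2, p_n + (h/2)·k2); k4 = f(s_n + h, p_n + h·k3); p_{n+1} = p_n + (h/6)·(k1 + 2k2 + 2k3 + k4).
s=0.000000, p=2.000000:
  k1 = f(0.000000, 2.000000) = 2.880000
  k2 = f(0.150000, 2.432000) = 3.166080
  k3 = f(0.150000, 2.474912) = 3.227873
  k4 = f(0.300000, 2.968362) = 3.602441
  p ← 2.000000 + (0.3/6)·(k1 + 2k2 + 2k3 + k4) = 2.963517
p(0.3) ≈ 2.9635

2.9635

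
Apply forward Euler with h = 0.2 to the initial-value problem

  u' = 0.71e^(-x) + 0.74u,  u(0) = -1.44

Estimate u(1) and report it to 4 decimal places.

Euler: u_{n+1} = u_n + h·f(x_n, u_n).
x=0.000000, u=-1.440000: f=-0.355600 → u ← -1.440000 + 0.2·(-0.355600) = -1.511120
x=0.200000, u=-1.511120: f=-0.536930 → u ← -1.511120 + 0.2·(-0.536930) = -1.618506
x=0.400000, u=-1.618506: f=-0.721767 → u ← -1.618506 + 0.2·(-0.721767) = -1.762859
x=0.600000, u=-1.762859: f=-0.914860 → u ← -1.762859 + 0.2·(-0.914860) = -1.945831
x=0.800000, u=-1.945831: f=-1.120892 → u ← -1.945831 + 0.2·(-1.120892) = -2.170010
u(1) ≈ -2.1700

-2.1700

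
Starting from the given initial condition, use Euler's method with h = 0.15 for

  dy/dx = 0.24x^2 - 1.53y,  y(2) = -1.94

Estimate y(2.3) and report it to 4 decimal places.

-0.8744

Euler: y_{n+1} = y_n + h·f(x_n, y_n).
x=2.000000, y=-1.940000: f=3.928200 → y ← -1.940000 + 0.15·3.928200 = -1.350770
x=2.150000, y=-1.350770: f=3.176078 → y ← -1.350770 + 0.15·3.176078 = -0.874358
y(2.3) ≈ -0.8744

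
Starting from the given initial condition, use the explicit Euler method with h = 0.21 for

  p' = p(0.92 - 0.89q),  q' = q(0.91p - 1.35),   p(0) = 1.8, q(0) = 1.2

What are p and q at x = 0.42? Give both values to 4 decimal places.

1.6662, 1.3359

Euler on (p,q): p_{n+1} = p_n + h·p', q_{n+1} = q_n + h·q'.
0.000000: (1.800000, 1.200000); f=(-0.266400, 0.345600) → (1.744056, 1.272576)
0.210000: (1.744056, 1.272576); f=(-0.370773, 0.301716) → (1.666194, 1.335936)
(p(0.42), q(0.42)) ≈ (1.6662, 1.3359)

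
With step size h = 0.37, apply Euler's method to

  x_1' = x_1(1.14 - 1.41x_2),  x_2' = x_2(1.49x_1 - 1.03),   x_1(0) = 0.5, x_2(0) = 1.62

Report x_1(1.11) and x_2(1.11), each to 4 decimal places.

Euler on (x_1,x_2): x_1_{n+1} = x_1_n + h·x_1', x_2_{n+1} = x_2_n + h·x_2'.
0.000000: (0.500000, 1.620000); f=(-0.572100, -0.461700) → (0.288323, 1.449171)
0.370000: (0.288323, 1.449171); f=(-0.260451, -0.870080) → (0.191956, 1.127241)
0.740000: (0.191956, 1.127241); f=(-0.086267, -0.838651) → (0.160037, 0.816940)
(x_1(1.11), x_2(1.11)) ≈ (0.1600, 0.8169)

0.1600, 0.8169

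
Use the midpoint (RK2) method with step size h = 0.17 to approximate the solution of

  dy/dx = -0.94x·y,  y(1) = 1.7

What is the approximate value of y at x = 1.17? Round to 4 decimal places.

1.4288

Midpoint: k1 = f(x_n, y_n); k2 = f(x_n + h/2, y_n + (h/2)·k1); y_{n+1} = y_n + h·k2.
x=1.000000, y=1.700000:
  k1 = f(1.000000, 1.700000) = -1.598000
  k2 = f(1.085000, 1.564170) = -1.595297
  y ← 1.700000 + 0.17·(-1.595297) = 1.428800
y(1.17) ≈ 1.4288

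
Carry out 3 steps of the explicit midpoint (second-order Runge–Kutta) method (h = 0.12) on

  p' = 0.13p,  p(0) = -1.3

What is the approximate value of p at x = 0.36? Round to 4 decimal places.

Midpoint: k1 = f(x_n, p_n); k2 = f(x_n + h/2, p_n + (h/2)·k1); p_{n+1} = p_n + h·k2.
x=0.000000, p=-1.300000:
  k1 = f(0.000000, -1.300000) = -0.169000
  k2 = f(0.060000, -1.310140) = -0.170318
  p ← -1.300000 + 0.12·(-0.170318) = -1.320438
x=0.120000, p=-1.320438:
  k1 = f(0.120000, -1.320438) = -0.171657
  k2 = f(0.180000, -1.330738) = -0.172996
  p ← -1.320438 + 0.12·(-0.172996) = -1.341198
x=0.240000, p=-1.341198:
  k1 = f(0.240000, -1.341198) = -0.174356
  k2 = f(0.300000, -1.351659) = -0.175716
  p ← -1.341198 + 0.12·(-0.175716) = -1.362284
p(0.36) ≈ -1.3623

-1.3623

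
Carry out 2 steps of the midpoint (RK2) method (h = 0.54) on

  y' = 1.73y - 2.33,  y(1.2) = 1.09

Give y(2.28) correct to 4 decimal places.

-0.0964

Midpoint: k1 = f(s_n, y_n); k2 = f(s_n + h/2, y_n + (h/2)·k1); y_{n+1} = y_n + h·k2.
s=1.200000, y=1.090000:
  k1 = f(1.200000, 1.090000) = -0.444300
  k2 = f(1.470000, 0.970039) = -0.651833
  y ← 1.090000 + 0.54·(-0.651833) = 0.738010
s=1.740000, y=0.738010:
  k1 = f(1.740000, 0.738010) = -1.053242
  k2 = f(2.010000, 0.453635) = -1.545211
  y ← 0.738010 + 0.54·(-1.545211) = -0.096404
y(2.28) ≈ -0.0964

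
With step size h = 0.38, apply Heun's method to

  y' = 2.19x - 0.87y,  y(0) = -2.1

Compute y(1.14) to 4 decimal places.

0.2774

Heun: k1 = f(x_n, y_n); k2 = f(x_n + h, y_n + h·k1); y_{n+1} = y_n + (h/2)·(k1 + k2).
x=0.000000, y=-2.100000:
  k1 = f(0.000000, -2.100000) = 1.827000
  k2 = f(0.380000, -1.405740) = 2.055194
  y ← -2.100000 + (0.38/2)·(1.827000 + 2.055194) = -1.362383
x=0.380000, y=-1.362383:
  k1 = f(0.380000, -1.362383) = 2.017473
  k2 = f(0.760000, -0.595743) = 2.182697
  y ← -1.362383 + (0.38/2)·(2.017473 + 2.182697) = -0.564351
x=0.760000, y=-0.564351:
  k1 = f(0.760000, -0.564351) = 2.155385
  k2 = f(1.140000, 0.254696) = 2.275015
  y ← -0.564351 + (0.38/2)·(2.155385 + 2.275015) = 0.277425
y(1.14) ≈ 0.2774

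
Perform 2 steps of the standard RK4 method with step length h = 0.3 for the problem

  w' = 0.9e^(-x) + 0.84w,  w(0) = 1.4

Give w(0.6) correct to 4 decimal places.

RK4: k1 = f(x_n, w_n); k2 = f(x_n + h/2, w_n + (h/2)·k1); k3 = f(x_n + h/2, w_n + (h/2)·k2); k4 = f(x_n + h, w_n + h·k3); w_{n+1} = w_n + (h/6)·(k1 + 2k2 + 2k3 + k4).
x=0.000000, w=1.400000:
  k1 = f(0.000000, 1.400000) = 2.076000
  k2 = f(0.150000, 1.711400) = 2.212213
  k3 = f(0.150000, 1.731832) = 2.229376
  k4 = f(0.300000, 2.068813) = 2.404539
  w ← 1.400000 + (0.3/6)·(k1 + 2k2 + 2k3 + k4) = 2.068186
x=0.300000, w=2.068186:
  k1 = f(0.300000, 2.068186) = 2.404013
  k2 = f(0.450000, 2.428788) = 2.614047
  k3 = f(0.450000, 2.460293) = 2.640511
  k4 = f(0.600000, 2.860339) = 2.896615
  w ← 2.068186 + (0.3/6)·(k1 + 2k2 + 2k3 + k4) = 2.858673
w(0.6) ≈ 2.8587

2.8587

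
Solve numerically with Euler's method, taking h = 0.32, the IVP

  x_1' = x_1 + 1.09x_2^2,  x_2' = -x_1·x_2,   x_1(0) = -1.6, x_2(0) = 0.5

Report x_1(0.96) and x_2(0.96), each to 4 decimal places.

Euler on (x_1,x_2): x_1_{n+1} = x_1_n + h·x_1', x_2_{n+1} = x_2_n + h·x_2'.
0.000000: (-1.600000, 0.500000); f=(-1.327500, 0.800000) → (-2.024800, 0.756000)
0.320000: (-2.024800, 0.756000); f=(-1.401826, 1.530749) → (-2.473384, 1.245840)
0.640000: (-2.473384, 1.245840); f=(-0.781577, 3.081440) → (-2.723489, 2.231900)
(x_1(0.96), x_2(0.96)) ≈ (-2.7235, 2.2319)

-2.7235, 2.2319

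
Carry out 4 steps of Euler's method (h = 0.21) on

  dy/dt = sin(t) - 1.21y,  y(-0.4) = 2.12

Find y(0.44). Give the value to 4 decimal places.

Euler: y_{n+1} = y_n + h·f(t_n, y_n).
t=-0.400000, y=2.120000: f=-2.954618 → y ← 2.120000 + 0.21·(-2.954618) = 1.499530
t=-0.190000, y=1.499530: f=-2.003290 → y ← 1.499530 + 0.21·(-2.003290) = 1.078839
t=0.020000, y=1.078839: f=-1.285397 → y ← 1.078839 + 0.21·(-1.285397) = 0.808906
t=0.230000, y=0.808906: f=-0.750799 → y ← 0.808906 + 0.21·(-0.750799) = 0.651238
y(0.44) ≈ 0.6512

0.6512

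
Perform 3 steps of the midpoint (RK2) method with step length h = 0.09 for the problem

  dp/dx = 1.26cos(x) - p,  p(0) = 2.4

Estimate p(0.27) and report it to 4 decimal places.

Midpoint: k1 = f(x_n, p_n); k2 = f(x_n + h/2, p_n + (h/2)·k1); p_{n+1} = p_n + h·k2.
x=0.000000, p=2.400000:
  k1 = f(0.000000, 2.400000) = -1.140000
  k2 = f(0.045000, 2.348700) = -1.089976
  p ← 2.400000 + 0.09·(-1.089976) = 2.301902
x=0.090000, p=2.301902:
  k1 = f(0.090000, 2.301902) = -1.047002
  k2 = f(0.135000, 2.254787) = -1.006251
  p ← 2.301902 + 0.09·(-1.006251) = 2.211340
x=0.180000, p=2.211340:
  k1 = f(0.180000, 2.211340) = -0.971697
  k2 = f(0.225000, 2.167613) = -0.939373
  p ← 2.211340 + 0.09·(-0.939373) = 2.126796
p(0.27) ≈ 2.1268

2.1268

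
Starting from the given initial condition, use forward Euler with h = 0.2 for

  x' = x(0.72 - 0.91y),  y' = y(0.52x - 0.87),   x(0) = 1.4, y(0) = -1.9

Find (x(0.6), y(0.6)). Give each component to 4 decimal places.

Euler on (x,y): x_{n+1} = x_n + h·x', y_{n+1} = y_n + h·y'.
0.000000: (1.400000, -1.900000); f=(3.428600, 0.269800) → (2.085720, -1.846040)
0.200000: (2.085720, -1.846040); f=(5.005512, -0.396113) → (3.086822, -1.925263)
0.400000: (3.086822, -1.925263); f=(7.630591, -1.415352) → (4.612941, -2.208333)
(x(0.6), y(0.6)) ≈ (4.6129, -2.2083)

4.6129, -2.2083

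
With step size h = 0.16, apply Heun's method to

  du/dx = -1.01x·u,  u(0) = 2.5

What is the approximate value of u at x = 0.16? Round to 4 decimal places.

Heun: k1 = f(x_n, u_n); k2 = f(x_n + h, u_n + h·k1); u_{n+1} = u_n + (h/2)·(k1 + k2).
x=0.000000, u=2.500000:
  k1 = f(0.000000, 2.500000) = 0.000000
  k2 = f(0.160000, 2.500000) = -0.404000
  u ← 2.500000 + (0.16/2)·(0.000000 + (-0.404000)) = 2.467680
u(0.16) ≈ 2.4677

2.4677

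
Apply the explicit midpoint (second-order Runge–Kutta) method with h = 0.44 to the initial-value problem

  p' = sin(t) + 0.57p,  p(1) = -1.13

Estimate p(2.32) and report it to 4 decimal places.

-0.5621

Midpoint: k1 = f(t_n, p_n); k2 = f(t_n + h/2, p_n + (h/2)·k1); p_{n+1} = p_n + h·k2.
t=1.000000, p=-1.130000:
  k1 = f(1.000000, -1.130000) = 0.197371
  k2 = f(1.220000, -1.086578) = 0.319750
  p ← -1.130000 + 0.44·0.319750 = -0.989310
t=1.440000, p=-0.989310:
  k1 = f(1.440000, -0.989310) = 0.427552
  k2 = f(1.660000, -0.895249) = 0.485732
  p ← -0.989310 + 0.44·0.485732 = -0.775588
t=1.880000, p=-0.775588:
  k1 = f(1.880000, -0.775588) = 0.510491
  k2 = f(2.100000, -0.663280) = 0.485140
  p ← -0.775588 + 0.44·0.485140 = -0.562126
p(2.32) ≈ -0.5621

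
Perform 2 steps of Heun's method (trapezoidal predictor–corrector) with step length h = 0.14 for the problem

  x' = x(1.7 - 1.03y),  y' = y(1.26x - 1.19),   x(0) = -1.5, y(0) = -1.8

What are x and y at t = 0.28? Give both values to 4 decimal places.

Heun on (x,y): k1 = f(t_n, state_n); k2 = f(t_n + h, state_n + h·k1); state_{n+1} = state_n + (h/2)·(k1 + k2).
0.000000: (-1.500000, -1.800000)
  k1 = (-5.331000, 5.544000)
  predictor → (-2.246340, -1.023840)
  k2 = (-6.187668, 4.116234)
  → (-2.306307, -1.123784)
0.140000: (-2.306307, -1.123784)
  k1 = (-6.590265, 4.602957)
  predictor → (-3.228944, -0.479370)
  k2 = (-7.083497, 2.520750)
  → (-3.263470, -0.625124)
(x(0.28), y(0.28)) ≈ (-3.2635, -0.6251)

-3.2635, -0.6251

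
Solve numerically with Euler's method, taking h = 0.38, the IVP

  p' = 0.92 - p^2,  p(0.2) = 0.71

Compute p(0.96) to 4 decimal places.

0.9313

Euler: p_{n+1} = p_n + h·f(x_n, p_n).
x=0.200000, p=0.710000: f=0.415900 → p ← 0.710000 + 0.38·0.415900 = 0.868042
x=0.580000, p=0.868042: f=0.166503 → p ← 0.868042 + 0.38·0.166503 = 0.931313
p(0.96) ≈ 0.9313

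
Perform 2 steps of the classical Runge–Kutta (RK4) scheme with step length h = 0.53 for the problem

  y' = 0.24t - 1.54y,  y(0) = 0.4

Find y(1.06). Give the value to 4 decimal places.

0.1631

RK4: k1 = f(t_n, y_n); k2 = f(t_n + h/2, y_n + (h/2)·k1); k3 = f(t_n + h/2, y_n + (h/2)·k2); k4 = f(t_n + h, y_n + h·k3); y_{n+1} = y_n + (h/6)·(k1 + 2k2 + 2k3 + k4).
t=0.000000, y=0.400000:
  k1 = f(0.000000, 0.400000) = -0.616000
  k2 = f(0.265000, 0.236760) = -0.301010
  k3 = f(0.265000, 0.320232) = -0.429558
  k4 = f(0.530000, 0.172334) = -0.138195
  y ← 0.400000 + (0.53/6)·(k1 + 2k2 + 2k3 + k4) = 0.204312
t=0.530000, y=0.204312:
  k1 = f(0.530000, 0.204312) = -0.187441
  k2 = f(0.795000, 0.154641) = -0.047346
  k3 = f(0.795000, 0.191766) = -0.104519
  k4 = f(1.060000, 0.148917) = 0.025067
  y ← 0.204312 + (0.53/6)·(k1 + 2k2 + 2k3 + k4) = 0.163140
y(1.06) ≈ 0.1631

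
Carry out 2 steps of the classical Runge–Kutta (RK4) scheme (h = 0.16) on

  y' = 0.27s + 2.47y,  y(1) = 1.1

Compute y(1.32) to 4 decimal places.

RK4: k1 = f(s_n, y_n); k2 = f(s_n + h/2, y_n + (h/2)·k1); k3 = f(s_n + h/2, y_n + (h/2)·k2); k4 = f(s_n + h, y_n + h·k3); y_{n+1} = y_n + (h/6)·(k1 + 2k2 + 2k3 + k4).
s=1.000000, y=1.100000:
  k1 = f(1.000000, 1.100000) = 2.987000
  k2 = f(1.080000, 1.338960) = 3.598831
  k3 = f(1.080000, 1.387906) = 3.719729
  k4 = f(1.160000, 1.695157) = 4.500237
  y ← 1.100000 + (0.16/6)·(k1 + 2k2 + 2k3 + k4) = 1.689983
s=1.160000, y=1.689983:
  k1 = f(1.160000, 1.689983) = 4.487458
  k2 = f(1.240000, 2.048979) = 5.395779
  k3 = f(1.240000, 2.121645) = 5.575264
  k4 = f(1.320000, 2.582025) = 6.734002
  y ← 1.689983 + (0.16/6)·(k1 + 2k2 + 2k3 + k4) = 2.574344
y(1.32) ≈ 2.5743

2.5743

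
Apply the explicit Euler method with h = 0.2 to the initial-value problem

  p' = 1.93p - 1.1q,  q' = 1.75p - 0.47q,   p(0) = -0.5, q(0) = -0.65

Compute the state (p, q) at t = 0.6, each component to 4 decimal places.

Euler on (p,q): p_{n+1} = p_n + h·p', q_{n+1} = q_n + h·q'.
0.000000: (-0.500000, -0.650000); f=(-0.250000, -0.569500) → (-0.550000, -0.763900)
0.200000: (-0.550000, -0.763900); f=(-0.221210, -0.603467) → (-0.594242, -0.884593)
0.400000: (-0.594242, -0.884593); f=(-0.173834, -0.624165) → (-0.629009, -1.009426)
(p(0.6), q(0.6)) ≈ (-0.6290, -1.0094)

-0.6290, -1.0094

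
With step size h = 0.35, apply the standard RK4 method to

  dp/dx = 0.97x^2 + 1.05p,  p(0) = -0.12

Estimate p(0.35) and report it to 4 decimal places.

RK4: k1 = f(x_n, p_n); k2 = f(x_n + h/2, p_n + (h/2)·k1); k3 = f(x_n + h/2, p_n + (h/2)·k2); k4 = f(x_n + h, p_n + h·k3); p_{n+1} = p_n + (h/6)·(k1 + 2k2 + 2k3 + k4).
x=0.000000, p=-0.120000:
  k1 = f(0.000000, -0.120000) = -0.126000
  k2 = f(0.175000, -0.142050) = -0.119446
  k3 = f(0.175000, -0.140903) = -0.118242
  k4 = f(0.350000, -0.161385) = -0.050629
  p ← -0.120000 + (0.35/6)·(k1 + 2k2 + 2k3 + k4) = -0.158034
p(0.35) ≈ -0.1580

-0.1580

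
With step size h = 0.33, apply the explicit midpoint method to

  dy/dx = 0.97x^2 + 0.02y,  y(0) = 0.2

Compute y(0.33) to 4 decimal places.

0.2100

Midpoint: k1 = f(x_n, y_n); k2 = f(x_n + h/2, y_n + (h/2)·k1); y_{n+1} = y_n + h·k2.
x=0.000000, y=0.200000:
  k1 = f(0.000000, 0.200000) = 0.004000
  k2 = f(0.165000, 0.200660) = 0.030421
  y ← 0.200000 + 0.33·0.030421 = 0.210039
y(0.33) ≈ 0.2100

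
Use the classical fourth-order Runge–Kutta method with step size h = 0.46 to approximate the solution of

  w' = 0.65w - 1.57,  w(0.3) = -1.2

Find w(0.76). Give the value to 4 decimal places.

RK4: k1 = f(t_n, w_n); k2 = f(t_n + h/2, w_n + (h/2)·k1); k3 = f(t_n + h/2, w_n + (h/2)·k2); k4 = f(t_n + h, w_n + h·k3); w_{n+1} = w_n + (h/6)·(k1 + 2k2 + 2k3 + k4).
t=0.300000, w=-1.200000:
  k1 = f(0.300000, -1.200000) = -2.350000
  k2 = f(0.530000, -1.740500) = -2.701325
  k3 = f(0.530000, -1.821305) = -2.753848
  k4 = f(0.760000, -2.466770) = -3.173401
  w ← -1.200000 + (0.46/6)·(k1 + 2k2 + 2k3 + k4) = -2.459921
w(0.76) ≈ -2.4599

-2.4599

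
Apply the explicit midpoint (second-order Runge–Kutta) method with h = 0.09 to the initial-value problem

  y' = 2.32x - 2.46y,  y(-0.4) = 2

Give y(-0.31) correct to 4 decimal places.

1.5413

Midpoint: k1 = f(x_n, y_n); k2 = f(x_n + h/2, y_n + (h/2)·k1); y_{n+1} = y_n + h·k2.
x=-0.400000, y=2.000000:
  k1 = f(-0.400000, 2.000000) = -5.848000
  k2 = f(-0.355000, 1.736840) = -5.096226
  y ← 2.000000 + 0.09·(-5.096226) = 1.541340
y(-0.31) ≈ 1.5413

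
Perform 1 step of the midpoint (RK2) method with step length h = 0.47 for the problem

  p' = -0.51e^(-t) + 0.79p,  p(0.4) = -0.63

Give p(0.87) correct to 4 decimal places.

Midpoint: k1 = f(t_n, p_n); k2 = f(t_n + h/2, p_n + (h/2)·k1); p_{n+1} = p_n + h·k2.
t=0.400000, p=-0.630000:
  k1 = f(0.400000, -0.630000) = -0.839563
  k2 = f(0.635000, -0.827297) = -0.923832
  p ← -0.630000 + 0.47·(-0.923832) = -1.064201
p(0.87) ≈ -1.0642

-1.0642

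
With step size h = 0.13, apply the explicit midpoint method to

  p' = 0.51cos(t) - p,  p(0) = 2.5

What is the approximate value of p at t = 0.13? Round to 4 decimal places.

Midpoint: k1 = f(t_n, p_n); k2 = f(t_n + h/2, p_n + (h/2)·k1); p_{n+1} = p_n + h·k2.
t=0.000000, p=2.500000:
  k1 = f(0.000000, 2.500000) = -1.990000
  k2 = f(0.065000, 2.370650) = -1.861727
  p ← 2.500000 + 0.13·(-1.861727) = 2.257975
p(0.13) ≈ 2.2580

2.2580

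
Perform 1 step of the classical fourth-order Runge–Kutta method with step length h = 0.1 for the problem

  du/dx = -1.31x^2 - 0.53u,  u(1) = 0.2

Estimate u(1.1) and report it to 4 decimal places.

RK4: k1 = f(x_n, u_n); k2 = f(x_n + h/2, u_n + (h/2)·k1); k3 = f(x_n + h/2, u_n + (h/2)·k2); k4 = f(x_n + h, u_n + h·k3); u_{n+1} = u_n + (h/6)·(k1 + 2k2 + 2k3 + k4).
x=1.000000, u=0.200000:
  k1 = f(1.000000, 0.200000) = -1.416000
  k2 = f(1.050000, 0.129200) = -1.512751
  k3 = f(1.050000, 0.124362) = -1.510187
  k4 = f(1.100000, 0.048981) = -1.611060
  u ← 0.200000 + (0.1/6)·(k1 + 2k2 + 2k3 + k4) = 0.048784
u(1.1) ≈ 0.0488

0.0488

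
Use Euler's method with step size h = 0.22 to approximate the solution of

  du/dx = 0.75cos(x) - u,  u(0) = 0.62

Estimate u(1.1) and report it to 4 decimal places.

Euler: u_{n+1} = u_n + h·f(x_n, u_n).
x=0.000000, u=0.620000: f=0.130000 → u ← 0.620000 + 0.22·0.130000 = 0.648600
x=0.220000, u=0.648600: f=0.083323 → u ← 0.648600 + 0.22·0.083323 = 0.666931
x=0.440000, u=0.666931: f=0.011633 → u ← 0.666931 + 0.22·0.011633 = 0.669490
x=0.660000, u=0.669490: f=-0.076996 → u ← 0.669490 + 0.22·(-0.076996) = 0.652551
x=0.880000, u=0.652551: f=-0.174688 → u ← 0.652551 + 0.22·(-0.174688) = 0.614120
u(1.1) ≈ 0.6141

0.6141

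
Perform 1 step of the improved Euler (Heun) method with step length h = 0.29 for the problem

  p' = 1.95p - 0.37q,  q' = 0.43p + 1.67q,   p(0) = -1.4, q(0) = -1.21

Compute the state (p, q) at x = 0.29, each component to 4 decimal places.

Heun on (p,q): k1 = f(x_n, state_n); k2 = f(x_n + h, state_n + h·k1); state_{n+1} = state_n + (h/2)·(k1 + k2).
0.000000: (-1.400000, -1.210000)
  k1 = (-2.282300, -2.622700)
  predictor → (-2.061867, -1.970583)
  k2 = (-3.291525, -4.177476)
  → (-2.208205, -2.196026)
(p(0.29), q(0.29)) ≈ (-2.2082, -2.1960)

-2.2082, -2.1960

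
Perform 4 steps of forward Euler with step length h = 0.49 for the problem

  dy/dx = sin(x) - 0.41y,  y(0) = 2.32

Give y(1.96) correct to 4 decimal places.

1.9060

Euler: y_{n+1} = y_n + h·f(x_n, y_n).
x=0.000000, y=2.320000: f=-0.951200 → y ← 2.320000 + 0.49·(-0.951200) = 1.853912
x=0.490000, y=1.853912: f=-0.289478 → y ← 1.853912 + 0.49·(-0.289478) = 1.712068
x=0.980000, y=1.712068: f=0.128550 → y ← 1.712068 + 0.49·0.128550 = 1.775057
x=1.470000, y=1.775057: f=0.267151 → y ← 1.775057 + 0.49·0.267151 = 1.905961
y(1.96) ≈ 1.9060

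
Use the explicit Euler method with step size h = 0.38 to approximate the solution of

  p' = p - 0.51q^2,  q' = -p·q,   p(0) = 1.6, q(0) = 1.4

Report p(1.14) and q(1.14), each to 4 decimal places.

Euler on (p,q): p_{n+1} = p_n + h·p', q_{n+1} = q_n + h·q'.
0.000000: (1.600000, 1.400000); f=(0.600400, -2.240000) → (1.828152, 0.548800)
0.380000: (1.828152, 0.548800); f=(1.674549, -1.003290) → (2.464481, 0.167550)
0.760000: (2.464481, 0.167550); f=(2.450164, -0.412923) → (3.395543, 0.010639)
(p(1.14), q(1.14)) ≈ (3.3955, 0.0106)

3.3955, 0.0106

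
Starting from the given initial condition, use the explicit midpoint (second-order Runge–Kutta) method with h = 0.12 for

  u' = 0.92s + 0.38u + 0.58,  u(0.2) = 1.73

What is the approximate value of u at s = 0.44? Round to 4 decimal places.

2.1142

Midpoint: k1 = f(s_n, u_n); k2 = f(s_n + h/2, u_n + (h/2)·k1); u_{n+1} = u_n + h·k2.
s=0.200000, u=1.730000:
  k1 = f(0.200000, 1.730000) = 1.421400
  k2 = f(0.260000, 1.815284) = 1.509008
  u ← 1.730000 + 0.12·1.509008 = 1.911081
s=0.320000, u=1.911081:
  k1 = f(0.320000, 1.911081) = 1.600611
  k2 = f(0.380000, 2.007118) = 1.692305
  u ← 1.911081 + 0.12·1.692305 = 2.114158
u(0.44) ≈ 2.1142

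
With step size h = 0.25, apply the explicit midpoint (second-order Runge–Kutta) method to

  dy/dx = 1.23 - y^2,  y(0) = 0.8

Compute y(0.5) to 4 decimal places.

Midpoint: k1 = f(x_n, y_n); k2 = f(x_n + h/2, y_n + (h/2)·k1); y_{n+1} = y_n + h·k2.
x=0.000000, y=0.800000:
  k1 = f(0.000000, 0.800000) = 0.590000
  k2 = f(0.125000, 0.873750) = 0.466561
  y ← 0.800000 + 0.25·0.466561 = 0.916640
x=0.250000, y=0.916640:
  k1 = f(0.250000, 0.916640) = 0.389771
  k2 = f(0.375000, 0.965362) = 0.298077
  y ← 0.916640 + 0.25·0.298077 = 0.991159
y(0.5) ≈ 0.9912

0.9912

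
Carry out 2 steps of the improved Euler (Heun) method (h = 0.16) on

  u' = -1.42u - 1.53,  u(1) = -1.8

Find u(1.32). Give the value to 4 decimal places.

Heun: k1 = f(x_n, u_n); k2 = f(x_n + h, u_n + h·k1); u_{n+1} = u_n + (h/2)·(k1 + k2).
x=1.000000, u=-1.800000:
  k1 = f(1.000000, -1.800000) = 1.026000
  k2 = f(1.160000, -1.635840) = 0.792893
  u ← -1.800000 + (0.16/2)·(1.026000 + 0.792893) = -1.654489
x=1.160000, u=-1.654489:
  k1 = f(1.160000, -1.654489) = 0.819374
  k2 = f(1.320000, -1.523389) = 0.633212
  u ← -1.654489 + (0.16/2)·(0.819374 + 0.633212) = -1.538282
u(1.32) ≈ -1.5383

-1.5383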